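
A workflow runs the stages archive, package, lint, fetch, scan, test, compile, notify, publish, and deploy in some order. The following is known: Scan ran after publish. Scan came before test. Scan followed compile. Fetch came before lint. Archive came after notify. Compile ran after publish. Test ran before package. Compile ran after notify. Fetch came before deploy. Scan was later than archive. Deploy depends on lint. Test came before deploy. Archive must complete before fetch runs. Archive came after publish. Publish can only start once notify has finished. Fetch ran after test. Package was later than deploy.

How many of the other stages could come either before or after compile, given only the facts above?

1

Forced before compile: notify and publish; forced after compile: deploy, fetch, lint, package, scan, and test.
That leaves archive with no forced order relative to compile — 1.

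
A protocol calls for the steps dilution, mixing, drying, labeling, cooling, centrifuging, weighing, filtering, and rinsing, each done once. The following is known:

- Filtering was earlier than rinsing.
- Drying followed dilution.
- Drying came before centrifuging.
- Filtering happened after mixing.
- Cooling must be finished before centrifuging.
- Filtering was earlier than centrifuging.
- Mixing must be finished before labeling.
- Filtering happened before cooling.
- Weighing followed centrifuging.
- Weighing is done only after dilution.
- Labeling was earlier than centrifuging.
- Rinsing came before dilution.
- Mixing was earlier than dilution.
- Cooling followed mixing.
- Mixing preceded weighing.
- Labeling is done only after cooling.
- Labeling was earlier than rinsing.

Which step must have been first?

mixing

Mixing has a chain of constraints placing it before every other step, so mixing must be first.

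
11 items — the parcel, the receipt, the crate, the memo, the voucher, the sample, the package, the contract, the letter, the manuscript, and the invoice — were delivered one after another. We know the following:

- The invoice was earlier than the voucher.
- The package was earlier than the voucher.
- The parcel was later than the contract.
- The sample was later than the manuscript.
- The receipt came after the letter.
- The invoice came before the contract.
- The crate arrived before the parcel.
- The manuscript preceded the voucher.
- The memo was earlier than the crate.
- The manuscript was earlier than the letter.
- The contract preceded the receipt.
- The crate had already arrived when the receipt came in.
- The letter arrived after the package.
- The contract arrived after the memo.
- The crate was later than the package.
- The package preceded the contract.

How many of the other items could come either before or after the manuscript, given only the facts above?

Forced after the manuscript: the letter, the receipt, the sample, and the voucher.
That leaves the contract, the crate, the invoice, the memo, the package, and the parcel with no forced order relative to the manuscript — 6.

6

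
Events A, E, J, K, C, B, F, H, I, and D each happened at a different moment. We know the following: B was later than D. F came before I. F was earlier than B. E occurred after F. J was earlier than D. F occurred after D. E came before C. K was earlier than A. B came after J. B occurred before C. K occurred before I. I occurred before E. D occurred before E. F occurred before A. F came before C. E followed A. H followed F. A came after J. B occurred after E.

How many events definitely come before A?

4

Directly stated before A: F, J, and K.
D reaches A via D → F → A.
That's D, F, J, and K — 4 in all.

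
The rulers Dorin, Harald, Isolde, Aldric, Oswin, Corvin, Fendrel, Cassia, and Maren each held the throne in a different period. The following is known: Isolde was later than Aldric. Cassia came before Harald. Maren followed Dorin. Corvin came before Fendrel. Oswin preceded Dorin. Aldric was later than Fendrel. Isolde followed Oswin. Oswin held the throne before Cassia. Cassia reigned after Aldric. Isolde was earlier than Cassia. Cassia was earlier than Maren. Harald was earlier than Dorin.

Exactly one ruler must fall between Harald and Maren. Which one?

Tracing the constraints gives Harald → Dorin → Maren, so Dorin sits after Harald and before Maren.
No other ruler is forced both after Harald and before Maren.

Dorin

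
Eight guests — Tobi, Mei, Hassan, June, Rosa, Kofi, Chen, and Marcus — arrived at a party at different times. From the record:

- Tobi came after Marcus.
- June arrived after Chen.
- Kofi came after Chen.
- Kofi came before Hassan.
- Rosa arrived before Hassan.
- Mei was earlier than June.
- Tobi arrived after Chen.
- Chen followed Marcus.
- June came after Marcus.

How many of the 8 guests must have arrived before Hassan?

Directly stated before Hassan: Kofi and Rosa.
Chen reaches Hassan via Chen → Kofi → Hassan.
Marcus reaches Hassan via Marcus → Chen → Kofi → Hassan.
No chain forces June (or any of the others) ahead of Hassan.
That's Chen, Kofi, Marcus, and Rosa — 4 in all.

4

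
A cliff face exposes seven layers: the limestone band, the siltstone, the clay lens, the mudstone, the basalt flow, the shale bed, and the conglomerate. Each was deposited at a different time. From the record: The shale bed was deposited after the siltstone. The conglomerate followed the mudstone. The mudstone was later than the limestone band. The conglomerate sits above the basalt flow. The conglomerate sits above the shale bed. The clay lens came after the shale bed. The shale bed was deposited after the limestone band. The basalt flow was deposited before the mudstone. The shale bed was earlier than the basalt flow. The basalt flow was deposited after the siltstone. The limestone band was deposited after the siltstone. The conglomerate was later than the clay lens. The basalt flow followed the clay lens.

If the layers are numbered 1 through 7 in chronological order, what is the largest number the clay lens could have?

The clay lens must come before the basalt flow, the conglomerate, and the mudstone — 3 layers forced after it.
Everything else can be placed before the clay lens in some valid order, so the clay lens can sit as late as position 7 − 3 = 4.

4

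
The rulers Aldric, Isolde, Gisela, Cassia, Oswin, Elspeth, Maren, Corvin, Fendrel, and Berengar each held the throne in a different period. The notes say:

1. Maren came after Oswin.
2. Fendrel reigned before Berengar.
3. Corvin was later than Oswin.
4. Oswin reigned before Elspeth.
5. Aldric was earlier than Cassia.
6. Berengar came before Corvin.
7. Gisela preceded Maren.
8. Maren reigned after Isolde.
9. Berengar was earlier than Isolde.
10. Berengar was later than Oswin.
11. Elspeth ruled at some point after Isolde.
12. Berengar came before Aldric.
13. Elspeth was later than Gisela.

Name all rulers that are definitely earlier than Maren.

Berengar, Fendrel, Gisela, Isolde, Oswin

Directly stated before Maren: Gisela, Isolde, and Oswin.
Berengar reaches Maren via Berengar → Isolde → Maren.
Fendrel reaches Maren via Fendrel → Berengar → Isolde → Maren.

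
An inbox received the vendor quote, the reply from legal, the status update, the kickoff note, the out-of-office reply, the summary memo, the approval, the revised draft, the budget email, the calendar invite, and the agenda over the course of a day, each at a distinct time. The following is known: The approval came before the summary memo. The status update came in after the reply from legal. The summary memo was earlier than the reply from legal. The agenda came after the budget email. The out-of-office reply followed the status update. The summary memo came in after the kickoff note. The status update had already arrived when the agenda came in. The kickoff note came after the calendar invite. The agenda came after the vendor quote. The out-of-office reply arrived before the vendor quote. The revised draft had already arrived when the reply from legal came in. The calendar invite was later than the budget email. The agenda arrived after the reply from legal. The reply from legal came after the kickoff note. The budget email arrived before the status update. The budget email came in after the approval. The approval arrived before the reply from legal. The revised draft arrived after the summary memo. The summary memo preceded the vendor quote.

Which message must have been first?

The approval has a chain of constraints placing it before every other message, so the approval must be first.

the approval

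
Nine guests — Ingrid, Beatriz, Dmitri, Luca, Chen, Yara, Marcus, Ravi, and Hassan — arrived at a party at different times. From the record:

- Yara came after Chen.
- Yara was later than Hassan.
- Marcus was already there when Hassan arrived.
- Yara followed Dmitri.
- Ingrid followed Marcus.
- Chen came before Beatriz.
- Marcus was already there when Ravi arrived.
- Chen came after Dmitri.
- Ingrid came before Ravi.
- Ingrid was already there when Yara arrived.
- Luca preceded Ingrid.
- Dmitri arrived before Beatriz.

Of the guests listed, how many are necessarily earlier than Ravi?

3

Directly stated before Ravi: Ingrid and Marcus.
Luca reaches Ravi via Luca → Ingrid → Ravi.
No chain forces Yara (or any of the others) ahead of Ravi.
That's Ingrid, Luca, and Marcus — 3 in all.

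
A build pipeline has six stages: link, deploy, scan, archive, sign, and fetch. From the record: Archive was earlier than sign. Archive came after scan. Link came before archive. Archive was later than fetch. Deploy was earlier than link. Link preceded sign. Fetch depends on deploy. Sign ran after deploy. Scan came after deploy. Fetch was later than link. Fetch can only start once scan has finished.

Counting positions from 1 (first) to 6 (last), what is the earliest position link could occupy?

Deploy must come before link — 1 forced predecessor.
Nothing else is forced ahead of link, so its earliest slot is position 1 + 1 = 2.

2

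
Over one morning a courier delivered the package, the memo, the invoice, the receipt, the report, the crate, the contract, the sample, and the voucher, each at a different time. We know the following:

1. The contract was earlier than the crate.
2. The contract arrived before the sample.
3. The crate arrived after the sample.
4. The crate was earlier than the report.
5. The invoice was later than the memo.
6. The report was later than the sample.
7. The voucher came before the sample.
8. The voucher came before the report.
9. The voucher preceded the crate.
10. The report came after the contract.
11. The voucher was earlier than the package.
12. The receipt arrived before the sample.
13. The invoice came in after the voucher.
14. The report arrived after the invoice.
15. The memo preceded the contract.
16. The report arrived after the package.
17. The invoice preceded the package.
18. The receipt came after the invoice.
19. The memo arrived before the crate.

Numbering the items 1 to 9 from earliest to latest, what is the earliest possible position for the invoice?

3

The memo and the voucher must both come before the invoice — 2 forced predecessors.
Nothing else is forced ahead of the invoice, so its earliest slot is position 2 + 1 = 3.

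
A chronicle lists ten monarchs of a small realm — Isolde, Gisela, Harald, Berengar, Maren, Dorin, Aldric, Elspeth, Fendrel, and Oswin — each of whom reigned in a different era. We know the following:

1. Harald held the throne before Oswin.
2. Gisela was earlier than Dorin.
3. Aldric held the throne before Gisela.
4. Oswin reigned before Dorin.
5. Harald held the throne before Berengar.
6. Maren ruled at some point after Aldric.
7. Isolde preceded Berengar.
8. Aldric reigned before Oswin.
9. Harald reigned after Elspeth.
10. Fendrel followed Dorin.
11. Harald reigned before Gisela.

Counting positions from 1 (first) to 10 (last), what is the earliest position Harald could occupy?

2

Elspeth must come before Harald — 1 forced predecessor.
Nothing else is forced ahead of Harald, so their earliest slot is position 1 + 1 = 2.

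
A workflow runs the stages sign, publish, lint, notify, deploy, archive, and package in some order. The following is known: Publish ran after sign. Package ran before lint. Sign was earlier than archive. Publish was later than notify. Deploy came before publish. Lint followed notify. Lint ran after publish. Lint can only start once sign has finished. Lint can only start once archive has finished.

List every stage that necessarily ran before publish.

deploy, notify, sign

Directly stated before publish: deploy, notify, and sign.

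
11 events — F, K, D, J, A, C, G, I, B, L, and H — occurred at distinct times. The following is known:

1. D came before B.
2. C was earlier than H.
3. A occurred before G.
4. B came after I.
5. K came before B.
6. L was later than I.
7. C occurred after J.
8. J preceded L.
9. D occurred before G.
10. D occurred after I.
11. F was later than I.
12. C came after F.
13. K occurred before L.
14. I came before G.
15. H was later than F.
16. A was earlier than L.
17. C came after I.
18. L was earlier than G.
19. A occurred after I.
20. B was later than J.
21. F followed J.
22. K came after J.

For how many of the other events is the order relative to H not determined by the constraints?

Forced before H: C, F, I, and J.
That leaves A, B, D, G, K, and L with no forced order relative to H — 6.

6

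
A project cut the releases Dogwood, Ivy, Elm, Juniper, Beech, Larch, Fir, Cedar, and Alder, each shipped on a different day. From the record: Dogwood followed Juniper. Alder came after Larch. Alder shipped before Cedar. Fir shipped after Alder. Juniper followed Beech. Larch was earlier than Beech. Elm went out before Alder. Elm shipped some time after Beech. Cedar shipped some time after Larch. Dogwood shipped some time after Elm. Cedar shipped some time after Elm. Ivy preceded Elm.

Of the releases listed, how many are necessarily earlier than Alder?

4

Directly stated before Alder: Elm and Larch.
Beech reaches Alder via Beech → Elm → Alder.
Ivy reaches Alder via Ivy → Elm → Alder.
No chain forces Fir (or any of the others) ahead of Alder.
That's Beech, Elm, Ivy, and Larch — 4 in all.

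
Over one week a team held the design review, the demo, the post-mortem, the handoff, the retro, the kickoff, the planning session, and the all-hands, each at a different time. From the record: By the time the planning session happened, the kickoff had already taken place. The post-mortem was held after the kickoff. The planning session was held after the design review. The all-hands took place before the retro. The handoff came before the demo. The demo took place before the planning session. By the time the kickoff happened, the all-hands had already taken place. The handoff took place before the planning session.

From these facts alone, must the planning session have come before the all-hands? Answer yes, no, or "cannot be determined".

no

Tracing the constraints gives the all-hands → the kickoff → the planning session, so the all-hands must come before the planning session.
That means the planning session cannot be before the all-hands.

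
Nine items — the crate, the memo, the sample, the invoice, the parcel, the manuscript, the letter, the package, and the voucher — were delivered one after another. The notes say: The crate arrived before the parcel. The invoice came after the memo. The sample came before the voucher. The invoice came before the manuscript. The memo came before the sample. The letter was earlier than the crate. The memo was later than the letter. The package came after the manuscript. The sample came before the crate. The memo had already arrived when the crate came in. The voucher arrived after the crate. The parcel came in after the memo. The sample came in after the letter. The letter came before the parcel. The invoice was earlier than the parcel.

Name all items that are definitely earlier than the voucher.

the crate, the letter, the memo, the sample

Directly stated before the voucher: the crate and the sample.
The letter reaches the voucher via the letter → the sample → the voucher.
The memo reaches the voucher via the memo → the sample → the voucher.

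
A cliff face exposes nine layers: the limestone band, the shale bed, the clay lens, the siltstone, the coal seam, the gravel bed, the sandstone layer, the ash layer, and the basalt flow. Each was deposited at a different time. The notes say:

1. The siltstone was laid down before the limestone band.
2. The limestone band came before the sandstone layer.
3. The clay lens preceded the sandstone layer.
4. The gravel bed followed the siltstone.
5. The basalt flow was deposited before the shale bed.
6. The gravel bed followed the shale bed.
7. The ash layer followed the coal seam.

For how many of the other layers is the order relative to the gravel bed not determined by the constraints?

Forced before the gravel bed: the basalt flow, the shale bed, and the siltstone.
That leaves the ash layer, the clay lens, the coal seam, the limestone band, and the sandstone layer with no forced order relative to the gravel bed — 5.

5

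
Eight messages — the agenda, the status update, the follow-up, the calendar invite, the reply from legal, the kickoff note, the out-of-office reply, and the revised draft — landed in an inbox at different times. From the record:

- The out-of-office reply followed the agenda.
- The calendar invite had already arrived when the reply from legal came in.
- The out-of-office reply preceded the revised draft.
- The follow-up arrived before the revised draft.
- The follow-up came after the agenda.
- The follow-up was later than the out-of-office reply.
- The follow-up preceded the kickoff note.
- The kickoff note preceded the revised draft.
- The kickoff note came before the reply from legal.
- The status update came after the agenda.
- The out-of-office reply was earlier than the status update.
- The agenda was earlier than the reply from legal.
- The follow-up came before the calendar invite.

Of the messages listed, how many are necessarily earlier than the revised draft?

4

Directly stated before the revised draft: the follow-up, the kickoff note, and the out-of-office reply.
The agenda reaches the revised draft via the agenda → the out-of-office reply → the revised draft.
No chain forces the calendar invite (or any of the others) ahead of the revised draft.
That's the agenda, the follow-up, the kickoff note, and the out-of-office reply — 4 in all.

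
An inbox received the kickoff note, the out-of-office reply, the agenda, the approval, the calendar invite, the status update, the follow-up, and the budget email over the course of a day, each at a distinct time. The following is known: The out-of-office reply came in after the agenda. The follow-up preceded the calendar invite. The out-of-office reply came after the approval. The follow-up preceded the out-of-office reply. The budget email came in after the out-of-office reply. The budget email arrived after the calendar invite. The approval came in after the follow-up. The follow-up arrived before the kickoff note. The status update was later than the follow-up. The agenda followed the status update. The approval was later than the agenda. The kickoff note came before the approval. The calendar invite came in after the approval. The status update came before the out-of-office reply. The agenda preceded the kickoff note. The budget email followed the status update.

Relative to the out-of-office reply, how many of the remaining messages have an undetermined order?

Forced before the out-of-office reply: the agenda, the approval, the follow-up, the kickoff note, and the status update; forced after the out-of-office reply: the budget email.
That leaves the calendar invite with no forced order relative to the out-of-office reply — 1.

1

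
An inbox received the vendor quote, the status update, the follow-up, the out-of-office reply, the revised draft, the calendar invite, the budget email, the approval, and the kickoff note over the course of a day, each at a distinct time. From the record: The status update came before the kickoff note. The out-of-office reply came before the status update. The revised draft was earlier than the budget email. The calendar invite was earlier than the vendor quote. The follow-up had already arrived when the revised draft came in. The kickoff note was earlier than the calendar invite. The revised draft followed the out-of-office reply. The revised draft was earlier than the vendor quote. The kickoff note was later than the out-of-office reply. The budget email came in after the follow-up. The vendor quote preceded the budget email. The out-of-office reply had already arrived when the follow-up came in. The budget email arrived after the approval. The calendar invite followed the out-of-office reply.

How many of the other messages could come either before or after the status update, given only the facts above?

3

Forced before the status update: the out-of-office reply; forced after the status update: the budget email, the calendar invite, the kickoff note, and the vendor quote.
That leaves the approval, the follow-up, and the revised draft with no forced order relative to the status update — 3.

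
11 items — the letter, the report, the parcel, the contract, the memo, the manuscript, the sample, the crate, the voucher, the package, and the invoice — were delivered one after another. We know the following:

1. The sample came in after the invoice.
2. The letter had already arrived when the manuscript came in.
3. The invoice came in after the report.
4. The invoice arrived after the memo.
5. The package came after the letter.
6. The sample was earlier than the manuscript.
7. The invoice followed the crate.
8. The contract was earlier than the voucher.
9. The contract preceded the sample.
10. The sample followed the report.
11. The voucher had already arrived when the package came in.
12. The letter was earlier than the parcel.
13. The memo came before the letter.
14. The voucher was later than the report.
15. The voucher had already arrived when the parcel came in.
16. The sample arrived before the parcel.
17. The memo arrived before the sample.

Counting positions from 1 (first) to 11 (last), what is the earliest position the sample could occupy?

The contract, the crate, the invoice, the memo, and the report must all come before the sample — 5 forced predecessors.
Nothing else is forced ahead of the sample, so its earliest slot is position 5 + 1 = 6.

6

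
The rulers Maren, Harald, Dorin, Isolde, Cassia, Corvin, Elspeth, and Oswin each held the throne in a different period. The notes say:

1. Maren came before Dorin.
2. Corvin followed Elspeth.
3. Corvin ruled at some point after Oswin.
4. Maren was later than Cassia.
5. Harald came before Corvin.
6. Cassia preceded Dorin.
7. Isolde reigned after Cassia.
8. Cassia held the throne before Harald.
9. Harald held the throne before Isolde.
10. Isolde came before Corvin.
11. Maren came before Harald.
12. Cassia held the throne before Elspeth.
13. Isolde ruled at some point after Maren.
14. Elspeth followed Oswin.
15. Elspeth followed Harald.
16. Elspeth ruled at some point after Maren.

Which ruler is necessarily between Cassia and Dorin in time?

Tracing the constraints gives Cassia → Maren → Dorin, so Maren sits after Cassia and before Dorin.
No other ruler is forced both after Cassia and before Dorin.

Maren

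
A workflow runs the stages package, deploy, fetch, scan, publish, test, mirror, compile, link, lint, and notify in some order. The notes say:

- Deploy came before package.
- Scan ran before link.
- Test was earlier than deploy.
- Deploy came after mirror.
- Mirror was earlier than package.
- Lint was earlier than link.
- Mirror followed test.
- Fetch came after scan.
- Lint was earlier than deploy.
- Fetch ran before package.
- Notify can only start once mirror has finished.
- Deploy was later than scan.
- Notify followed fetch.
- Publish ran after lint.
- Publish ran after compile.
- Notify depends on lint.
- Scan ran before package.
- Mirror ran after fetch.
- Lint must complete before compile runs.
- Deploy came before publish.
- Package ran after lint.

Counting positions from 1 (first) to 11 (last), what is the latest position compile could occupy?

10

Compile must come before publish — 1 stage forced after it.
Everything else can be placed before compile in some valid order, so compile can sit as late as position 11 − 1 = 10.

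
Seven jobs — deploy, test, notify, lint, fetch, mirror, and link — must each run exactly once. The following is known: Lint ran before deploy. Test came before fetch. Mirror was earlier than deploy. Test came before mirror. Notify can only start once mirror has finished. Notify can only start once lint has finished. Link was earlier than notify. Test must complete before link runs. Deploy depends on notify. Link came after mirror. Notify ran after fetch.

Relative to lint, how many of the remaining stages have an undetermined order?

4

Forced after lint: deploy and notify.
That leaves fetch, link, mirror, and test with no forced order relative to lint — 4.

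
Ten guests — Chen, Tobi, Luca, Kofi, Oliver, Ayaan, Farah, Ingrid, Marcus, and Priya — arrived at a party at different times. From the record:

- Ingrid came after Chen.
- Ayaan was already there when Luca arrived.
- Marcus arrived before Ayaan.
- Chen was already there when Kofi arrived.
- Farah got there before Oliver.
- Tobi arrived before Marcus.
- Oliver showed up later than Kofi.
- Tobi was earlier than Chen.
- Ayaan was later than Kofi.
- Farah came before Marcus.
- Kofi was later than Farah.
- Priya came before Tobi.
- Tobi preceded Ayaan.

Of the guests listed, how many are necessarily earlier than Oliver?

Directly stated before Oliver: Farah and Kofi.
Chen reaches Oliver via Chen → Kofi → Oliver.
Priya reaches Oliver via Priya → Tobi → Chen → Kofi → Oliver.
Tobi reaches Oliver via Tobi → Chen → Kofi → Oliver.
No chain forces Luca (or any of the others) ahead of Oliver.
That's Chen, Farah, Kofi, Priya, and Tobi — 5 in all.

5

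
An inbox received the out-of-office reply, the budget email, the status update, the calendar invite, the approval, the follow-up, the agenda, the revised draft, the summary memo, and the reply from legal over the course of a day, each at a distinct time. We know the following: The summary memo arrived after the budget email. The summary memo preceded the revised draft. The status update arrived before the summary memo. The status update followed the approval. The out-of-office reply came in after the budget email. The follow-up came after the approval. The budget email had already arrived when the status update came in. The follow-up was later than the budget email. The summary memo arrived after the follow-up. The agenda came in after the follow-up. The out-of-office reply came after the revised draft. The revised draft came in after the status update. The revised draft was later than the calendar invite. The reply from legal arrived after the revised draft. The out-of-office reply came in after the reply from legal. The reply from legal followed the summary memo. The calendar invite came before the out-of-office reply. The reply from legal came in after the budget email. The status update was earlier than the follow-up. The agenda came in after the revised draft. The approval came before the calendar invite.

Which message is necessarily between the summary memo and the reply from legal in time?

the revised draft

Tracing the constraints gives the summary memo → the revised draft → the reply from legal, so the revised draft sits after the summary memo and before the reply from legal.
No other message is forced both after the summary memo and before the reply from legal.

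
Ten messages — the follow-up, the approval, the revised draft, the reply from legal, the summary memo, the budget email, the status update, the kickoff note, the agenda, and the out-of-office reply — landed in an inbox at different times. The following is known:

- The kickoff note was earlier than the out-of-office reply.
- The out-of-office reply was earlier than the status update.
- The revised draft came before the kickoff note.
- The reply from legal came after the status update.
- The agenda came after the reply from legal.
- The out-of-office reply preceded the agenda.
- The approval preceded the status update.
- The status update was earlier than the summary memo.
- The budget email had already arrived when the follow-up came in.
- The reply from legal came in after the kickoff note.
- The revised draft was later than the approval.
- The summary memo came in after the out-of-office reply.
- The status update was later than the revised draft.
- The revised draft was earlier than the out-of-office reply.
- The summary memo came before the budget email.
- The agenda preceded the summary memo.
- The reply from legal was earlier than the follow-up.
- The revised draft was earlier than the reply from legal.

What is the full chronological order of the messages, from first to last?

the approval, the revised draft, the kickoff note, the out-of-office reply, the status update, the reply from legal, the agenda, the summary memo, the budget email, the follow-up

The constraints fix every adjacent pair, so only one ordering works:
the approval → the revised draft → the kickoff note → the out-of-office reply → the status update → the reply from legal → the agenda → the summary memo → the budget email → the follow-up.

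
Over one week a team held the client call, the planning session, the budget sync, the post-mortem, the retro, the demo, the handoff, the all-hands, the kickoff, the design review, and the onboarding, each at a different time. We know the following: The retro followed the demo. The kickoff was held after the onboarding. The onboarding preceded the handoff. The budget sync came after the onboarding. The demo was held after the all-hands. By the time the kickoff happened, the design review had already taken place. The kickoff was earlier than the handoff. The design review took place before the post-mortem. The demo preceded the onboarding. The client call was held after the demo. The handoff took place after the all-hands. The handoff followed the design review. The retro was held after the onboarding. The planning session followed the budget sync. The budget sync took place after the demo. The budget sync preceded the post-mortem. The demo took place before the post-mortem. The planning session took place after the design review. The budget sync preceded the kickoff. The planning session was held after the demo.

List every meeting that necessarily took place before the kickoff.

the all-hands, the budget sync, the demo, the design review, the onboarding

Directly stated before the kickoff: the budget sync, the design review, and the onboarding.
The all-hands reaches the kickoff via the all-hands → the demo → the onboarding → the kickoff.
The demo reaches the kickoff via the demo → the onboarding → the kickoff.
No chain forces the handoff (or any of the others) ahead of the kickoff.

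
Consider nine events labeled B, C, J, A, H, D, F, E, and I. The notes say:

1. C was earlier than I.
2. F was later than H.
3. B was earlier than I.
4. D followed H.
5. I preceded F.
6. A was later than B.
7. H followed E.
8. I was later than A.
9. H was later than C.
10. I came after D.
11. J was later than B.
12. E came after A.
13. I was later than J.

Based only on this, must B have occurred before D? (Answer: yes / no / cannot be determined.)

yes

Chain the constraints: B → A → E → H → D. Each link is directly stated, so B comes before D.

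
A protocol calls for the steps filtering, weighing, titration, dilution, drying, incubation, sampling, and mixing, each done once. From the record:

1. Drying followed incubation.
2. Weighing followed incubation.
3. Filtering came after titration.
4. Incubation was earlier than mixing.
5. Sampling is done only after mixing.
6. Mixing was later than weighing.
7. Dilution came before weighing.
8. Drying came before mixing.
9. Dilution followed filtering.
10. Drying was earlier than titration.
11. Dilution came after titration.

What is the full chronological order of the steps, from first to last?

incubation, drying, titration, filtering, dilution, weighing, mixing, sampling

The constraints fix every adjacent pair, so only one ordering works:
incubation → drying → titration → filtering → dilution → weighing → mixing → sampling.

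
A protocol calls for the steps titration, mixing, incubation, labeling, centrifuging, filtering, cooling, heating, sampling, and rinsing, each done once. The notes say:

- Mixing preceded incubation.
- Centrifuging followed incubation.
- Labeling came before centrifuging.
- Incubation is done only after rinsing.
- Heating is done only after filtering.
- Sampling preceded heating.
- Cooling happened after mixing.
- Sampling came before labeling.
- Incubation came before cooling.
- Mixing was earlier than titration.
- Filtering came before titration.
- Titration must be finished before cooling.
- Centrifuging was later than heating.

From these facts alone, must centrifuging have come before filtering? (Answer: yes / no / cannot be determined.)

no

Tracing the constraints gives filtering → heating → centrifuging, so filtering must come before centrifuging.
That means centrifuging cannot be before filtering.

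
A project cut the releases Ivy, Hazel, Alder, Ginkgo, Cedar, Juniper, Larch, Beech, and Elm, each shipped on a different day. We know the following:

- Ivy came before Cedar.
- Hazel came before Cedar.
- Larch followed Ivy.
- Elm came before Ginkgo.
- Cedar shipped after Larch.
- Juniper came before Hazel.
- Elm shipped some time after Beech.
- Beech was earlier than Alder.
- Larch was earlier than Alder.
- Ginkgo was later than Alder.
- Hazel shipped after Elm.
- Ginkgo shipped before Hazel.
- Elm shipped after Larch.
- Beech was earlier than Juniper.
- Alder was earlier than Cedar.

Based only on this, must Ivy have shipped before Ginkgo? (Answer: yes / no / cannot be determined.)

Chain the constraints: Ivy → Larch → Alder → Ginkgo. Each link is directly stated, so Ivy comes before Ginkgo.

yes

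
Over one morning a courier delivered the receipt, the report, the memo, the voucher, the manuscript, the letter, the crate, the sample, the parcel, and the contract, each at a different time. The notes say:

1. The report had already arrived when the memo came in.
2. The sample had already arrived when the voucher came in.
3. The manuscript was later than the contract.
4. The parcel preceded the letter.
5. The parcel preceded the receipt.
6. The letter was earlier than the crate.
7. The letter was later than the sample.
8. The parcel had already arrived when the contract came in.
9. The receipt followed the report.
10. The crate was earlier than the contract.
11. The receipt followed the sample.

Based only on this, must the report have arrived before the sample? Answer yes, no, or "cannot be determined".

No chain of stated constraints runs from the report to the sample, and none runs from the sample to the report either.
So the relative order of the report and the sample is not fixed by the given facts.

cannot be determined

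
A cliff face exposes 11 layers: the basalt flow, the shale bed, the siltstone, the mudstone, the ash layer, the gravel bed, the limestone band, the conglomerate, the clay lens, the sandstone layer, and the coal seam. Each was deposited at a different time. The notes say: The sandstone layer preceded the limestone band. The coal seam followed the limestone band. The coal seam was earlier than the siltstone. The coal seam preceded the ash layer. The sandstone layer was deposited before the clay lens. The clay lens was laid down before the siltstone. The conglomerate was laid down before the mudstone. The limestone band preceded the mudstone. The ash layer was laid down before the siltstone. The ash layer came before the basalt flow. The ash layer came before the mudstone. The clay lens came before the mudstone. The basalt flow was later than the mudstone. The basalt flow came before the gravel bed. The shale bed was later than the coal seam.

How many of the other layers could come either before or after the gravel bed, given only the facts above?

2

Forced before the gravel bed: the ash layer, the basalt flow, the clay lens, the coal seam, the conglomerate, the limestone band, the mudstone, and the sandstone layer.
That leaves the shale bed and the siltstone with no forced order relative to the gravel bed — 2.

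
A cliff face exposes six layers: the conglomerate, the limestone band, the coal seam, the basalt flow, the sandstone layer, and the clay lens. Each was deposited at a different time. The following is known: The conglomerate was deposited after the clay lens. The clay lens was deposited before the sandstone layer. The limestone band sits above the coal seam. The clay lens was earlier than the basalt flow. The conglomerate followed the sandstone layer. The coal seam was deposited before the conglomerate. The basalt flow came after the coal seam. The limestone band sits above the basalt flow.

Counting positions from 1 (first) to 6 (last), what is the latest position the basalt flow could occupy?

5

The basalt flow must come before the limestone band — 1 layer forced after it.
Everything else can be placed before the basalt flow in some valid order, so the basalt flow can sit as late as position 6 − 1 = 5.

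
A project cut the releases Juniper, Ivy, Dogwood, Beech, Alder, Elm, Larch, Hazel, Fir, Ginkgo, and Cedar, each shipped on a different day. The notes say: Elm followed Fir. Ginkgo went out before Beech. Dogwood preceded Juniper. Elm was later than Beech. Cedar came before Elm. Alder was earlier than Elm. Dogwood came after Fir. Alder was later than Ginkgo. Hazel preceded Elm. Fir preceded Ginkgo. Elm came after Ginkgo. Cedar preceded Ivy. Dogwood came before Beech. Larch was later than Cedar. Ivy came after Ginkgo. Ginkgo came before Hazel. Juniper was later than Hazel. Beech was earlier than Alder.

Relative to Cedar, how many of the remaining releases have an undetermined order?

7

Forced after Cedar: Elm, Ivy, and Larch.
That leaves Alder, Beech, Dogwood, Fir, Ginkgo, Hazel, and Juniper with no forced order relative to Cedar — 7.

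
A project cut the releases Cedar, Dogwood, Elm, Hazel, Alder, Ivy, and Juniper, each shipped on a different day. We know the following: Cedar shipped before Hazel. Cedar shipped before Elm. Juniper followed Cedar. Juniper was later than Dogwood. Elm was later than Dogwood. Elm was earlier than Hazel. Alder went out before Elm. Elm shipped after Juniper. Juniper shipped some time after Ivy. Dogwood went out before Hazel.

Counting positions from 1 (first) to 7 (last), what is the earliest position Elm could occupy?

Alder, Cedar, Dogwood, Ivy, and Juniper must all come before Elm — 5 forced predecessors.
Nothing else is forced ahead of Elm, so its earliest slot is position 5 + 1 = 6.

6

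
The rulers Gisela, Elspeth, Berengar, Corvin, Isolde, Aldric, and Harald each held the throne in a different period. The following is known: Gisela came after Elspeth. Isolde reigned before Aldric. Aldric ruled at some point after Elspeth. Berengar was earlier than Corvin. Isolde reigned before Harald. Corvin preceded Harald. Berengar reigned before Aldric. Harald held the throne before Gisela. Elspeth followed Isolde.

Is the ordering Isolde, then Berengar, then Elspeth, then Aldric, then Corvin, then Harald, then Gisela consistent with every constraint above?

Check each stated constraint against the proposed order — e.g. Elspeth is ahead of Gisela; Isolde is ahead of Harald. Every pair is in the required order; nothing is violated.

yes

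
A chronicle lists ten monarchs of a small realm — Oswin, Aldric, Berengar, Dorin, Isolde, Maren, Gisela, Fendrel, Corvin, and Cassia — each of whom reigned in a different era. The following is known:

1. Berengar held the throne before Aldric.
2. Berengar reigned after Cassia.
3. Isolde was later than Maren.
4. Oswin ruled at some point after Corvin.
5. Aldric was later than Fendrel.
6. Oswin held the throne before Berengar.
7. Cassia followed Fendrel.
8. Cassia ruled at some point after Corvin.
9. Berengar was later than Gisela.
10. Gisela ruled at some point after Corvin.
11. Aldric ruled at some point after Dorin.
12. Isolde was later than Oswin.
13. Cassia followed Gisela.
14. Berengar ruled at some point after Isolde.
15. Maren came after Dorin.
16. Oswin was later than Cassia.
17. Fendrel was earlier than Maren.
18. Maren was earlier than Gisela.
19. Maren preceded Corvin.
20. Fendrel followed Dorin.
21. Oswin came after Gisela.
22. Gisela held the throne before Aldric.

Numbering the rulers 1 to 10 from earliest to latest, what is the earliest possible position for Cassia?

6

Corvin, Dorin, Fendrel, Gisela, and Maren must all come before Cassia — 5 forced predecessors.
Nothing else is forced ahead of Cassia, so their earliest slot is position 5 + 1 = 6.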